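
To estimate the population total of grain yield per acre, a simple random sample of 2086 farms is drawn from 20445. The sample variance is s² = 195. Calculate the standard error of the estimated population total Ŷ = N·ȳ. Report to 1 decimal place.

5923.5

Var(Ŷ) = N²·Var(ȳ) = N²·(1 − n/N)·s²/n.
f = 2086/20445 = 0.10202984; Var(ȳ) = 0.89797016·195/2086 = 0.083942561.
Var(Ŷ) = 20445² · 0.083942561 = 3.5087825 × 10^7.
SE(Ŷ) = √(3.5087825 × 10^7) = 5923.5.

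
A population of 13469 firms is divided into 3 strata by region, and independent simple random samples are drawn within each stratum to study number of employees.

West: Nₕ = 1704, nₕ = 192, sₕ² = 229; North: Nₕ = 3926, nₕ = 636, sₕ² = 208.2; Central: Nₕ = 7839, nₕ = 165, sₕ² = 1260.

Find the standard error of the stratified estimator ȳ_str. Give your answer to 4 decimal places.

Var(ȳ_str) = Σₕ Wₕ²(1 − fₕ)sₕ²/nₕ with Wₕ = Nₕ/N, N = 13469.
West: Wₕ = 0.12651273; term = 0.12651273²·(1 − 0.11267606)·229/192 = 0.016938889.
North: Wₕ = 0.29148415; term = 0.29148415²·(1 − 0.16199694)·208.2/636 = 0.023307683.
Central: Wₕ = 0.58200312; term = 0.58200312²·(1 − 0.02104860)·1260/165 = 2.532202.
Sum = 2.5724486.
SE = √(2.5724486) = 1.6039.

1.6039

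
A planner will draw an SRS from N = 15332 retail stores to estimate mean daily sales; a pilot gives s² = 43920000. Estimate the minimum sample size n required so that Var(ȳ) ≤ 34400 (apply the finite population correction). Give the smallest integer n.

1179

Without fpc, n₀ = s²/D = 43920000/34400 = 1276.7442.
With fpc, (1 − n/N)·s²/n ≤ D requires n ≥ n₀/(1 + n₀/N) = 1276.7442/(1 + 1276.7442/15332) = 1178.5986.
Rounding up, n = 1179.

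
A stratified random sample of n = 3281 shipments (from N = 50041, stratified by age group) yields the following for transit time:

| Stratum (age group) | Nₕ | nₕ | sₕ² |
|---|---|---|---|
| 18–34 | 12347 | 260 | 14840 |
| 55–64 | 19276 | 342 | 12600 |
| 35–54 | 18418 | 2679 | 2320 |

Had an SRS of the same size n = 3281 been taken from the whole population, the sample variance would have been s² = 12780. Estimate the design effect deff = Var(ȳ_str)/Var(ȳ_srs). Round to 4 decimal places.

2.4374

Var(ȳ_str) = Σ Wₕ²(1−fₕ)sₕ²/nₕ with Wₕ = Nₕ/50041:
  18–34: (12347/50041)²·(1−260/12347)·14840/260 = 3.4016417
  55–64: (19276/50041)²·(1−342/19276)·12600/342 = 5.3697216
  35–54: (18418/50041)²·(1−2679/18418)·2320/2679 = 0.10024966
  → Var(ȳ_str) = 8.871613.
Var(ȳ_srs) = (1 − 3281/50041)·12780/3281 = 3.6397633.
deff = 8.871613 / 3.6397633 = 2.4374.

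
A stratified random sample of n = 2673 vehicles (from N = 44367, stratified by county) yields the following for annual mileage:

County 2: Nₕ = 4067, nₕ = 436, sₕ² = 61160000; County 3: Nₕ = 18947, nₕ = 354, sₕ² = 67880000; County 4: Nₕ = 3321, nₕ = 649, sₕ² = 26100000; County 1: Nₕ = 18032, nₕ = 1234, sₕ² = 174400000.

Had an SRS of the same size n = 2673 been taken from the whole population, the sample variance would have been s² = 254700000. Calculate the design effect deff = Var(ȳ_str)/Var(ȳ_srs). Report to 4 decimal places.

Var(ȳ_str) = Σ Wₕ²(1−fₕ)sₕ²/nₕ with Wₕ = Nₕ/44367:
  County 2: (4067/44367)²·(1−436/4067)·61160000/436 = 1052.3526
  County 3: (18947/44367)²·(1−354/18947)·67880000/354 = 34316.925
  County 4: (3321/44367)²·(1−649/3321)·26100000/649 = 181.29299
  County 1: (18032/44367)²·(1−1234/18032)·174400000/1234 = 21747.667
  → Var(ȳ_str) = 57298.238.
Var(ȳ_srs) = (1 − 2673/44367)·254700000/2673 = 89545.442.
deff = 57298.238 / 89545.442 = 0.6399.

0.6399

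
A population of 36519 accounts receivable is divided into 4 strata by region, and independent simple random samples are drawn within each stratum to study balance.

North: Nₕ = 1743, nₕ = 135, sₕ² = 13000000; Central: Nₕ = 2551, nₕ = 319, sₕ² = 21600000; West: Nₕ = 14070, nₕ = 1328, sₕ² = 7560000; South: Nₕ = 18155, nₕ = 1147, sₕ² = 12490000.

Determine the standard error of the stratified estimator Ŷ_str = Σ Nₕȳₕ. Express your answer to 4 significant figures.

Var(Ŷ_str) = Σₕ Nₕ²(1 − fₕ)sₕ²/nₕ.
North: 1743²·(1 − 135/1743)·13000000/135 = 2.6989387 × 10^11.
Central: 2551²·(1 − 319/2551)·21600000/319 = 3.8553847 × 10^11.
West: 14070²·(1 − 1328/14070)·7560000/1328 = 1.0205997 × 10^12.
South: 18155²·(1 − 1147/18155)·12490000/1147 = 3.3623934 × 10^12.
Sum = 5.0384254 × 10^12.
SE = √(5.0384254 × 10^12) = 2.245 × 10^6.

2.245 × 10^6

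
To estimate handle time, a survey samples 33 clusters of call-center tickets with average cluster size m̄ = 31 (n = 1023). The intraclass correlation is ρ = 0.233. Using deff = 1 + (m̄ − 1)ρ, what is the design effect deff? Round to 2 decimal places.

deff = 1 + (31 − 1)·0.233 = 1 + 6.99 = 7.99.

7.99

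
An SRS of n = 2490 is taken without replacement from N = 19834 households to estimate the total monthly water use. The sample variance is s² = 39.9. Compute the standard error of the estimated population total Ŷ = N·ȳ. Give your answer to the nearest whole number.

2348

Var(Ŷ) = N²·Var(ȳ) = N²·(1 − n/N)·s²/n.
f = 2490/19834 = 0.12554200; Var(ȳ) = 0.87445800·39.9/2490 = 0.014012399.
Var(Ŷ) = 19834² · 0.014012399 = 5.5123034 × 10^6.
SE(Ŷ) = √(5.5123034 × 10^6) = 2348.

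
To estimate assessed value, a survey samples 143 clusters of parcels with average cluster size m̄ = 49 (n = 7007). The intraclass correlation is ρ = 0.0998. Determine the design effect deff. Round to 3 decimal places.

5.790

deff = 1 + (49 − 1)·0.0998 = 1 + 4.7904 = 5.7904.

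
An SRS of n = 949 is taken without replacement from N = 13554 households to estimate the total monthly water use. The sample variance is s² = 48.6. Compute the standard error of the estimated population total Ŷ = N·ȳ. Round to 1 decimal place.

Var(Ŷ) = N²·Var(ȳ) = N²·(1 − n/N)·s²/n.
f = 949/13554 = 0.07001623; Var(ȳ) = 0.92998377·48.6/949 = 0.047626145.
Var(Ŷ) = 13554² · 0.047626145 = 8.7494427 × 10^6.
SE(Ŷ) = √(8.7494427 × 10^6) = 2957.9.

2957.9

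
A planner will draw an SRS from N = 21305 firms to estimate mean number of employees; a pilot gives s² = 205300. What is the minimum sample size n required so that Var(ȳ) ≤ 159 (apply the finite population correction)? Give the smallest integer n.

1218

Without fpc, n₀ = s²/D = 205300/159 = 1291.1950.
With fpc, (1 − n/N)·s²/n ≤ D requires n ≥ n₀/(1 + n₀/N) = 1291.1950/(1 + 1291.1950/21305) = 1217.4134.
Rounding up, n = 1218.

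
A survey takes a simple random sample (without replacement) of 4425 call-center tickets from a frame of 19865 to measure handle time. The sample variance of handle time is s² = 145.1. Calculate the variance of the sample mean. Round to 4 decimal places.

0.0255

Under SRS without replacement, Var(ȳ) = (1 − f)·s²/n with f = n/N = 4425/19865 = 0.22275359.
Var(ȳ) = (1 − 0.22275359)·145.1/4425 = 0.77724641·0.03279096 = 0.025486656.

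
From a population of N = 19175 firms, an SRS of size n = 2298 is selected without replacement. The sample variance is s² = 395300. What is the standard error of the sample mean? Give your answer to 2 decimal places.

12.30

Under SRS without replacement, Var(ȳ) = (1 − f)·s²/n with f = n/N = 2298/19175 = 0.11984355.
Var(ȳ) = (1 − 0.11984355)·395300/2298 = 0.88015645·172.01915 = 151.40376.
SE(ȳ) = √(151.40376) = 12.30.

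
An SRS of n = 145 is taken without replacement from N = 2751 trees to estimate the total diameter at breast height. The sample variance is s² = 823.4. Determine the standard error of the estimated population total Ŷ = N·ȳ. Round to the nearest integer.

Var(Ŷ) = N²·Var(ȳ) = N²·(1 − n/N)·s²/n.
f = 145/2751 = 0.05270811; Var(ȳ) = 0.94729189·823.4/145 = 5.3793113.
Var(Ŷ) = 2751² · 5.3793113 = 4.0710633 × 10^7.
SE(Ŷ) = √(4.0710633 × 10^7) = 6380.

6380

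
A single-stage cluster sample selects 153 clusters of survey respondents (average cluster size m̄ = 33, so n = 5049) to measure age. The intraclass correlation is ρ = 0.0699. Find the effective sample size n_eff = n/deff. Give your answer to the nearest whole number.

deff = 1 + (33 − 1)·0.0699 = 1 + 2.2368 = 3.2368.
n_eff = 5049 / 3.2368 = 1560.

1560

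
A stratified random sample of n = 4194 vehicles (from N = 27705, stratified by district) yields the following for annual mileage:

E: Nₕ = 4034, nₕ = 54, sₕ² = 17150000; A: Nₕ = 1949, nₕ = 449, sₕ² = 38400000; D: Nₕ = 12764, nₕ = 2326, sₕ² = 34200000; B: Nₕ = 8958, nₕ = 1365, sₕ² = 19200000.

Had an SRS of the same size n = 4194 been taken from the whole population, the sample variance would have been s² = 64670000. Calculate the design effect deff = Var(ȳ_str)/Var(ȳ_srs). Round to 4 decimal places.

Var(ȳ_str) = Σ Wₕ²(1−fₕ)sₕ²/nₕ with Wₕ = Nₕ/27705:
  E: (4034/27705)²·(1−54/4034)·17150000/54 = 6643.1341
  A: (1949/27705)²·(1−449/1949)·38400000/449 = 325.74044
  D: (12764/27705)²·(1−2326/12764)·34200000/2326 = 2552.1381
  B: (8958/27705)²·(1−1365/8958)·19200000/1365 = 1246.4554
  → Var(ȳ_str) = 10767.468.
Var(ȳ_srs) = (1 − 4194/27705)·64670000/4194 = 13085.411.
deff = 10767.468 / 13085.411 = 0.8229.

0.8229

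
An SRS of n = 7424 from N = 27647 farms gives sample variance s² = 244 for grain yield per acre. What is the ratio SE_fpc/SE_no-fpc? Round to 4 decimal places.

0.8553

f = n/N = 7424/27647 = 0.26852823.
SE_no-fpc = √(s²/n) = 0.18129087; SE_fpc = √((1−f)s²/n) = 0.15505105.
Ratio = √(1−f) = 0.85526123.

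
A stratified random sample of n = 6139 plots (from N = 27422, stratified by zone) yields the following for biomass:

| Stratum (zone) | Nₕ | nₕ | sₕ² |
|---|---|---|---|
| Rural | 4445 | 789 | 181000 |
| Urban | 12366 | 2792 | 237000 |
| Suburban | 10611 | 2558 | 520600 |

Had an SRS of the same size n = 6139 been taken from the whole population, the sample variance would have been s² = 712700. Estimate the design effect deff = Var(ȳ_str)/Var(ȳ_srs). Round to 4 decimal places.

Var(ȳ_str) = Σ Wₕ²(1−fₕ)sₕ²/nₕ with Wₕ = Nₕ/27422:
  Rural: (4445/27422)²·(1−789/4445)·181000/789 = 4.9577117
  Urban: (12366/27422)²·(1−2792/12366)·237000/2792 = 13.364642
  Suburban: (10611/27422)²·(1−2558/10611)·520600/2558 = 23.127004
  → Var(ȳ_str) = 41.449358.
Var(ȳ_srs) = (1 − 6139/27422)·712700/6139 = 90.103745.
deff = 41.449358 / 90.103745 = 0.4600.

0.4600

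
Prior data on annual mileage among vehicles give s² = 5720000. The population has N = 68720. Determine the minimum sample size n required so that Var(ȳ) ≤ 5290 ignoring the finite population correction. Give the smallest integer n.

Without fpc, n₀ = s²/D = 5720000/5290 = 1081.2854.
Rounding up, n = 1082.

1082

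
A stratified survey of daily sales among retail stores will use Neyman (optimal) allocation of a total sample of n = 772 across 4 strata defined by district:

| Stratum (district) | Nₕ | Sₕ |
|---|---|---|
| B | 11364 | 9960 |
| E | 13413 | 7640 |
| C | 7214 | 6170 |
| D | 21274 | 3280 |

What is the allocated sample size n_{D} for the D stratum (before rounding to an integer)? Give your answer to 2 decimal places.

163.26

Neyman allocation: nₕ = n·NₕSₕ / Σⱼ NⱼSⱼ.
Σ NⱼSⱼ = 11364·9960 + 13413·7640 + 7214·6170 + 21274·3280 = 3.2994986 × 10^8.
n_{D} = 772·21274·3280 / (3.2994986 × 10^8) = 163.26.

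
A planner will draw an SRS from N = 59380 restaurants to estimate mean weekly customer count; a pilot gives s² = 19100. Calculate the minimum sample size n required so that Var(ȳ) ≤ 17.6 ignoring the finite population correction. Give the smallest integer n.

Without fpc, n₀ = s²/D = 19100/17.6 = 1085.2273.
Rounding up, n = 1086.

1086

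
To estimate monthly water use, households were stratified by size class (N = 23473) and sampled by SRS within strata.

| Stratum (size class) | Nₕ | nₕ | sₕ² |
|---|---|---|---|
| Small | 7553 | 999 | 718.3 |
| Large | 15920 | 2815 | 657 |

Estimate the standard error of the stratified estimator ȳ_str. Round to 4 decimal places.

Var(ȳ_str) = Σₕ Wₕ²(1 − fₕ)sₕ²/nₕ with Wₕ = Nₕ/N, N = 23473.
Small: Wₕ = 0.32177395; term = 0.32177395²·(1 − 0.13226533)·718.3/999 = 0.064599492.
Large: Wₕ = 0.67822605; term = 0.67822605²·(1 − 0.17682161)·657/2815 = 0.088375088.
Sum = 0.15297458.
SE = √(0.15297458) = 0.3911.

0.3911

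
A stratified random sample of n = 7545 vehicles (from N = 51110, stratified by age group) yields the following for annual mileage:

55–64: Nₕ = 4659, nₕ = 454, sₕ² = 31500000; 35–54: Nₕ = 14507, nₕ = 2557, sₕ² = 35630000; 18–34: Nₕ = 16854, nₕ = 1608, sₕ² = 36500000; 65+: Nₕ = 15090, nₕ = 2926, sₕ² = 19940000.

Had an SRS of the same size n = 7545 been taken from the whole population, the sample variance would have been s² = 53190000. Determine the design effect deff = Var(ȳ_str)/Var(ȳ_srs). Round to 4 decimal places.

Var(ȳ_str) = Σ Wₕ²(1−fₕ)sₕ²/nₕ with Wₕ = Nₕ/51110:
  55–64: (4659/51110)²·(1−454/4659)·31500000/454 = 520.3573
  35–54: (14507/51110)²·(1−2557/14507)·35630000/2557 = 924.73831
  18–34: (16854/51110)²·(1−1608/16854)·36500000/1608 = 2232.8213
  65+: (15090/51110)²·(1−2926/15090)·19940000/2926 = 478.85577
  → Var(ȳ_str) = 4156.7727.
Var(ȳ_srs) = (1 − 7545/51110)·53190000/7545 = 6009.0053.
deff = 4156.7727 / 6009.0053 = 0.6918.

0.6918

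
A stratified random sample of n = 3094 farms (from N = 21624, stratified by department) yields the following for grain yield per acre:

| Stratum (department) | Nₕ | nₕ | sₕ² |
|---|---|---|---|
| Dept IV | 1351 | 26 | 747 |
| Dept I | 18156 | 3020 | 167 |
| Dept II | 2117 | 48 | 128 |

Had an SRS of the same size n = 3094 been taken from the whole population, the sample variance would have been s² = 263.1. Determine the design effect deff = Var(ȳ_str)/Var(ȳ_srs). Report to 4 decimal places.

2.2982

Var(ȳ_str) = Σ Wₕ²(1−fₕ)sₕ²/nₕ with Wₕ = Nₕ/21624:
  Dept IV: (1351/21624)²·(1−26/1351)·747/26 = 0.10998828
  Dept I: (18156/21624)²·(1−3020/18156)·167/3020 = 0.032498907
  Dept II: (2117/21624)²·(1−48/2117)·128/48 = 0.024979171
  → Var(ȳ_str) = 0.16746636.
Var(ȳ_srs) = (1 − 3094/21624)·263.1/3094 = 0.072868516.
deff = 0.16746636 / 0.072868516 = 2.2982.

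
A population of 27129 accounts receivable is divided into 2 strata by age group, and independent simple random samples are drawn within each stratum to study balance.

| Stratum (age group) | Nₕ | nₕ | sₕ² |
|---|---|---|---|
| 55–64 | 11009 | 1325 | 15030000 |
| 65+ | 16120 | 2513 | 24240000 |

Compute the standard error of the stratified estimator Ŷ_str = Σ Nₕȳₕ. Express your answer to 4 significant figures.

Var(Ŷ_str) = Σₕ Nₕ²(1 − fₕ)sₕ²/nₕ.
55–64: 11009²·(1 − 1325/11009)·15030000/1325 = 1.2093326 × 10^12.
65+: 16120²·(1 − 2513/16120)·24240000/2513 = 2.1157656 × 10^12.
Sum = 3.3250982 × 10^12.
SE = √(3.3250982 × 10^12) = 1.823 × 10^6.

1.823 × 10^6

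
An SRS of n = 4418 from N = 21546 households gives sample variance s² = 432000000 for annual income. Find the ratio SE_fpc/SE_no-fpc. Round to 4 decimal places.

0.8916

f = n/N = 4418/21546 = 0.20504966.
SE_no-fpc = √(s²/n) = 312.70082; SE_fpc = √((1−f)s²/n) = 278.80401.
Ratio = √(1−f) = 0.89159988.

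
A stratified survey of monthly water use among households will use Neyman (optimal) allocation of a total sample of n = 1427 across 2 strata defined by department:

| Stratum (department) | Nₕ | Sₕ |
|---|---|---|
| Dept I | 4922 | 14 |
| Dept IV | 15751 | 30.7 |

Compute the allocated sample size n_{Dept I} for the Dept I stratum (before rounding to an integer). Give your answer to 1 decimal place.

Neyman allocation: nₕ = n·NₕSₕ / Σⱼ NⱼSⱼ.
Σ NⱼSⱼ = 4922·14 + 15751·30.7 = 552463.7.
n_{Dept I} = 1427·4922·14 / 552463.7 = 178.0.

178.0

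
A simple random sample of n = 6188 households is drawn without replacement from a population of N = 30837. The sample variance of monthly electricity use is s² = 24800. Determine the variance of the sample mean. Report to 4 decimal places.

Under SRS without replacement, Var(ȳ) = (1 − f)·s²/n with f = n/N = 6188/30837 = 0.20066803.
Var(ȳ) = (1 − 0.20066803)·24800/6188 = 0.79933197·4.0077569 = 3.2035283.

3.2035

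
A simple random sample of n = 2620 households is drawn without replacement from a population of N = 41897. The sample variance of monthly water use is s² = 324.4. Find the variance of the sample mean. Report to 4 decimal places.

Under SRS without replacement, Var(ȳ) = (1 − f)·s²/n with f = n/N = 2620/41897 = 0.06253431.
Var(ȳ) = (1 − 0.06253431)·324.4/2620 = 0.93746569·0.12381679 = 0.116074.

0.1161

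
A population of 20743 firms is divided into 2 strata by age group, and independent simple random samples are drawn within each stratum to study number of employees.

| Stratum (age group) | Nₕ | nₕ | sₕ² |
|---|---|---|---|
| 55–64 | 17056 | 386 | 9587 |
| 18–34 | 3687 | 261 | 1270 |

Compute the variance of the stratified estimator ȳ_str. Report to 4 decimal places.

Var(ȳ_str) = Σₕ Wₕ²(1 − fₕ)sₕ²/nₕ with Wₕ = Nₕ/N, N = 20743.
55–64: Wₕ = 0.82225329; term = 0.82225329²·(1 − 0.02263133)·9587/386 = 16.412135.
18–34: Wₕ = 0.17774671; term = 0.17774671²·(1 − 0.07078926)·1270/261 = 0.14285011.
Sum = 16.554985.

16.5550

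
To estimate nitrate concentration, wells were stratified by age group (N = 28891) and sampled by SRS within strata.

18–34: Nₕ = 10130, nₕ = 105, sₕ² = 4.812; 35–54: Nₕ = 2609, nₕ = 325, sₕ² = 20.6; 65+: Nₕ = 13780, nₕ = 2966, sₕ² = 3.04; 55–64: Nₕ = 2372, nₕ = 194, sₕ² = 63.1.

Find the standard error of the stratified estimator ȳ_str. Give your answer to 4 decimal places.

Var(ȳ_str) = Σₕ Wₕ²(1 − fₕ)sₕ²/nₕ with Wₕ = Nₕ/N, N = 28891.
18–34: Wₕ = 0.35062822; term = 0.35062822²·(1 − 0.01036525)·4.812/105 = 0.0055757719.
35–54: Wₕ = 0.09030494; term = 0.09030494²·(1 − 0.12456880)·20.6/325 = 4.5251074 × 10^-4.
65+: Wₕ = 0.47696514; term = 0.47696514²·(1 − 0.21523948)·3.04/2966 = 1.829839 × 10^-4.
55–64: Wₕ = 0.08210169; term = 0.08210169²·(1 − 0.08178752)·63.1/194 = 0.0020131449.
Sum = 0.0082244114.
SE = √(0.0082244114) = 0.0907.

0.0907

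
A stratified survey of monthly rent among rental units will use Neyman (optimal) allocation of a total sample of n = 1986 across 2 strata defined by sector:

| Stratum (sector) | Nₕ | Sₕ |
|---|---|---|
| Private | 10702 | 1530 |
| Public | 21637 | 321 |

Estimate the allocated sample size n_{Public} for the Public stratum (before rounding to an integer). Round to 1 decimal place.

591.5

Neyman allocation: nₕ = n·NₕSₕ / Σⱼ NⱼSⱼ.
Σ NⱼSⱼ = 10702·1530 + 21637·321 = 2.3319537 × 10^7.
n_{Public} = 1986·21637·321 / (2.3319537 × 10^7) = 591.5.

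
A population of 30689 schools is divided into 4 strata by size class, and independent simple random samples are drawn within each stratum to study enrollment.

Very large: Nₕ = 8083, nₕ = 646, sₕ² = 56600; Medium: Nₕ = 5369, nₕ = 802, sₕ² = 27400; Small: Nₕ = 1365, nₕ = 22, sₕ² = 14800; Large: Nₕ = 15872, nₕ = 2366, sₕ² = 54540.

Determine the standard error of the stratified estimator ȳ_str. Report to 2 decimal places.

3.61

Var(ȳ_str) = Σₕ Wₕ²(1 − fₕ)sₕ²/nₕ with Wₕ = Nₕ/N, N = 30689.
Very large: Wₕ = 0.26338427; term = 0.26338427²·(1 − 0.07992082)·56600/646 = 5.5922786.
Medium: Wₕ = 0.17494868; term = 0.17494868²·(1 − 0.14937605)·27400/802 = 0.88947785.
Small: Wₕ = 0.04447848; term = 0.04447848²·(1 − 0.01611722)·14800/22 = 1.3094298.
Large: Wₕ = 0.51718857; term = 0.51718857²·(1 − 0.14906754)·54540/2366 = 5.2467856.
Sum = 13.037972.
SE = √(13.037972) = 3.61.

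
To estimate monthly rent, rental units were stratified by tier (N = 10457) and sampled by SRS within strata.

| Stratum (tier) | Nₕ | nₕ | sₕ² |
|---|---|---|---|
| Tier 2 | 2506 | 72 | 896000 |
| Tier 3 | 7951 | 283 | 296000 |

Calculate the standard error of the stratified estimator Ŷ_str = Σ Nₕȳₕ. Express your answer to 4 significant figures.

Var(Ŷ_str) = Σₕ Nₕ²(1 − fₕ)sₕ²/nₕ.
Tier 2: 2506²·(1 − 72/2506)·896000/72 = 7.5906183 × 10^10.
Tier 3: 7951²·(1 − 283/7951)·296000/283 = 6.376893 × 10^10.
Sum = 1.3967511 × 10^11.
SE = √(1.3967511 × 10^11) = 373700.

373700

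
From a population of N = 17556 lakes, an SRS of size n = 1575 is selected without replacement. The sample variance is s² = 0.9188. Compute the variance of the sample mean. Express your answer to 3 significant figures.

5.31 × 10^-4

Under SRS without replacement, Var(ȳ) = (1 − f)·s²/n with f = n/N = 1575/17556 = 0.08971292.
Var(ȳ) = (1 − 0.08971292)·0.9188/1575 = 0.91028708·5.8336508 × 10^-4 = 5.310297 × 10^-4.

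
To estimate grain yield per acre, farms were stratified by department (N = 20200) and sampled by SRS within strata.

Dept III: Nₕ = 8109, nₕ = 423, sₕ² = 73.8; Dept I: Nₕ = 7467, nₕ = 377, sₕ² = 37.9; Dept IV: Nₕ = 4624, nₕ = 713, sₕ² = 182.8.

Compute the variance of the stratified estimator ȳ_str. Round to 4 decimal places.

0.0511

Var(ȳ_str) = Σₕ Wₕ²(1 − fₕ)sₕ²/nₕ with Wₕ = Nₕ/N, N = 20200.
Dept III: Wₕ = 0.40143564; term = 0.40143564²·(1 − 0.05216426)·73.8/423 = 0.026649001.
Dept I: Wₕ = 0.36965347; term = 0.36965347²·(1 − 0.05048882)·37.9/377 = 0.013043301.
Dept IV: Wₕ = 0.22891089; term = 0.22891089²·(1 − 0.15419550)·182.8/713 = 0.01136291.
Sum = 0.051055212.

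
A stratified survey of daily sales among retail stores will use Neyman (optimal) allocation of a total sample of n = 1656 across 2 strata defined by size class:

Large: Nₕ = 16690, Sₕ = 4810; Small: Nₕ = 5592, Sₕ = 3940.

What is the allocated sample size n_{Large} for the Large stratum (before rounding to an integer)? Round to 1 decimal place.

Neyman allocation: nₕ = n·NₕSₕ / Σⱼ NⱼSⱼ.
Σ NⱼSⱼ = 16690·4810 + 5592·3940 = 1.0231138 × 10^8.
n_{Large} = 1656·16690·4810 / (1.0231138 × 10^8) = 1299.4.

1299.4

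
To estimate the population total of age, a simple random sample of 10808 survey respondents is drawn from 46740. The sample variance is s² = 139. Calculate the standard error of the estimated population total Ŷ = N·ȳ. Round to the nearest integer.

4648

Var(Ŷ) = N²·Var(ȳ) = N²·(1 − n/N)·s²/n.
f = 10808/46740 = 0.23123663; Var(ȳ) = 0.76876337·139/10808 = 0.0098869457.
Var(Ŷ) = 46740² · 0.0098869457 = 2.1599294 × 10^7.
SE(Ŷ) = √(2.1599294 × 10^7) = 4648.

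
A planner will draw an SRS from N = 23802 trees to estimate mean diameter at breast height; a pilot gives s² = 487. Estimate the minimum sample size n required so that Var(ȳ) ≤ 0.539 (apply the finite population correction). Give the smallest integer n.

871

Without fpc, n₀ = s²/D = 487/0.539 = 903.5250.
With fpc, (1 − n/N)·s²/n ≤ D requires n ≥ n₀/(1 + n₀/N) = 903.5250/(1 + 903.5250/23802) = 870.4815.
Rounding up, n = 871.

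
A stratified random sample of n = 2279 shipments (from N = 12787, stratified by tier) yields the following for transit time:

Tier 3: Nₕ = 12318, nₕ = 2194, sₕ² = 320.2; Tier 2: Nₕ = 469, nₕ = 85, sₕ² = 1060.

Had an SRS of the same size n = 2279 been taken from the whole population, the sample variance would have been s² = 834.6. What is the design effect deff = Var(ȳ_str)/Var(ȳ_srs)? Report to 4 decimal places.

Var(ȳ_str) = Σ Wₕ²(1−fₕ)sₕ²/nₕ with Wₕ = Nₕ/12787:
  Tier 3: (12318/12787)²·(1−2194/12318)·320.2/2194 = 0.11131142
  Tier 2: (469/12787)²·(1−85/469)·1060/85 = 0.013735791
  → Var(ȳ_str) = 0.12504721.
Var(ȳ_srs) = (1 − 2279/12787)·834.6/2279 = 0.30094384.
deff = 0.12504721 / 0.30094384 = 0.4155.

0.4155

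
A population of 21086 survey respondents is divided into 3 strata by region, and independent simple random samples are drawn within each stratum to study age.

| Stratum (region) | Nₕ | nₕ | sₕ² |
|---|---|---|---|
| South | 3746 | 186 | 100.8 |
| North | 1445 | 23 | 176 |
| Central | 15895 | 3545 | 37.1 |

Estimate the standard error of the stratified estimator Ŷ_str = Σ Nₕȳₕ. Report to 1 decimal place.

5000.5

Var(Ŷ_str) = Σₕ Nₕ²(1 − fₕ)sₕ²/nₕ.
South: 3746²·(1 − 186/3746)·100.8/186 = 7.2271215 × 10^6.
North: 1445²·(1 − 23/1445)·176/23 = 1.572361 × 10^7.
Central: 15895²·(1 − 3545/15895)·37.1/3545 = 2.0544007 × 10^6.
Sum = 2.5005132 × 10^7.
SE = √(2.5005132 × 10^7) = 5000.5.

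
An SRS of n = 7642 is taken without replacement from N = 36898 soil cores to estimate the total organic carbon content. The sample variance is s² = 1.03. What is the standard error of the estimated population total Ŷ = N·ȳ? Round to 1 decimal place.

381.4

Var(Ŷ) = N²·Var(ȳ) = N²·(1 − n/N)·s²/n.
f = 7642/36898 = 0.20711150; Var(ȳ) = 0.79288850·1.03/7642 = 1.0686668 × 10^-4.
Var(Ŷ) = 36898² · (1.0686668 × 10^-4) = 145494.97.
SE(Ŷ) = √(145494.97) = 381.4.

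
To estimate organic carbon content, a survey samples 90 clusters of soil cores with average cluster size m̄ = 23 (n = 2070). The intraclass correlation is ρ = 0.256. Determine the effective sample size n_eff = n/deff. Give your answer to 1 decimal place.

deff = 1 + (23 − 1)·0.256 = 1 + 5.632 = 6.632.
n_eff = 2070 / 6.632 = 312.1.

312.1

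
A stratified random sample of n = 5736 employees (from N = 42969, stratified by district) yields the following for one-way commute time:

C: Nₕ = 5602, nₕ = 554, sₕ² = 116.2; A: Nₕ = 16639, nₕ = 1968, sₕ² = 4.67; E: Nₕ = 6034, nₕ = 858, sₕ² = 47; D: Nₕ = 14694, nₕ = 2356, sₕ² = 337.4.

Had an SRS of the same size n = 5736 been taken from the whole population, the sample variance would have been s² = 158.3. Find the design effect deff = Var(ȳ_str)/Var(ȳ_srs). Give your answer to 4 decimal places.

Var(ȳ_str) = Σ Wₕ²(1−fₕ)sₕ²/nₕ with Wₕ = Nₕ/42969:
  C: (5602/42969)²·(1−554/5602)·116.2/554 = 0.0032125383
  A: (16639/42969)²·(1−1968/16639)·4.67/1968 = 3.137388 × 10^-4
  E: (6034/42969)²·(1−858/6034)·47/858 = 9.2661569 × 10^-4
  D: (14694/42969)²·(1−2356/14694)·337.4/2356 = 0.014061903
  → Var(ȳ_str) = 0.018514796.
Var(ȳ_srs) = (1 − 5736/42969)·158.3/5736 = 0.023913578.
deff = 0.018514796 / 0.023913578 = 0.7742.

0.7742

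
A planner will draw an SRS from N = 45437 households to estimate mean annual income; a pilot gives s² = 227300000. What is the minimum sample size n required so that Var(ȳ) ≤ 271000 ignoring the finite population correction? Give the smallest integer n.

Without fpc, n₀ = s²/D = 227300000/271000 = 838.7454.
Rounding up, n = 839.

839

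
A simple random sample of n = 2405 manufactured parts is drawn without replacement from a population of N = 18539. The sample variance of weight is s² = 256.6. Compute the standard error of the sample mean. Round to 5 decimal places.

0.30472

Under SRS without replacement, Var(ȳ) = (1 − f)·s²/n with f = n/N = 2405/18539 = 0.12972652.
Var(ȳ) = (1 − 0.12972652)·256.6/2405 = 0.87027348·0.10669439 = 0.092853295.
SE(ȳ) = √(0.092853295) = 0.30472.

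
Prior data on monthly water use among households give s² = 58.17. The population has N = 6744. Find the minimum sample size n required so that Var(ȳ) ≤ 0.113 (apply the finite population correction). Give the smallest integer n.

479

Without fpc, n₀ = s²/D = 58.17/0.113 = 514.7788.
With fpc, (1 − n/N)·s²/n ≤ D requires n ≥ n₀/(1 + n₀/N) = 514.7788/(1 + 514.7788/6744) = 478.2717.
Rounding up, n = 479.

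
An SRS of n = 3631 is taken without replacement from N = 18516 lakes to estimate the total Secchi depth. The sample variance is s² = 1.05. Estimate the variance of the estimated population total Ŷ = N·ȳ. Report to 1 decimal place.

Var(Ŷ) = N²·Var(ȳ) = N²·(1 − n/N)·s²/n.
f = 3631/18516 = 0.19610067; Var(ȳ) = 0.80389933·1.05/3631 = 2.3246882 × 10^-4.
Var(Ŷ) = 18516² · (2.3246882 × 10^-4) = 79700.135.

79700.1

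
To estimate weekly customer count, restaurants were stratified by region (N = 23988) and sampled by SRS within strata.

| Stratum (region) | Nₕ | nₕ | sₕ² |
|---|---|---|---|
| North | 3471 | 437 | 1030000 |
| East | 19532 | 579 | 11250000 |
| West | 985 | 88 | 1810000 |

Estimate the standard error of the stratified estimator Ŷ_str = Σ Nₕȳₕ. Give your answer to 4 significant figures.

2.690 × 10^6

Var(Ŷ_str) = Σₕ Nₕ²(1 − fₕ)sₕ²/nₕ.
North: 3471²·(1 − 437/3471)·1030000/437 = 2.4821383 × 10^10.
East: 19532²·(1 − 579/19532)·11250000/579 = 7.1928108 × 10^12.
West: 985²·(1 − 88/985)·1810000/88 = 1.8172914 × 10^10.
Sum = 7.2358051 × 10^12.
SE = √(7.2358051 × 10^12) = 2.690 × 10^6.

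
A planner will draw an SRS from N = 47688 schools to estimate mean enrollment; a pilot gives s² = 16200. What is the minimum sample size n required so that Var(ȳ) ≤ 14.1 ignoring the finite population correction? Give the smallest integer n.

Without fpc, n₀ = s²/D = 16200/14.1 = 1148.9362.
Rounding up, n = 1149.

1149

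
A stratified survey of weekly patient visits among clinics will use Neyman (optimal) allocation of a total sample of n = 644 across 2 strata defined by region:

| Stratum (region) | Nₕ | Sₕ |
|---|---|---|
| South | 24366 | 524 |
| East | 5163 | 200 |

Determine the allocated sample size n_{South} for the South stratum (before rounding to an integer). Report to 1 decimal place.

Neyman allocation: nₕ = n·NₕSₕ / Σⱼ NⱼSⱼ.
Σ NⱼSⱼ = 24366·524 + 5163·200 = 1.3800384 × 10^7.
n_{South} = 644·24366·524 / (1.3800384 × 10^7) = 595.8.

595.8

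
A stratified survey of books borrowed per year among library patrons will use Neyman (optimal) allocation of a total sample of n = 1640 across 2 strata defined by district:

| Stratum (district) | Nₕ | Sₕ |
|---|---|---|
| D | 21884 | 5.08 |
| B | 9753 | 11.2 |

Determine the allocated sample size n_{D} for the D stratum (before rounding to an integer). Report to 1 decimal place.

Neyman allocation: nₕ = n·NₕSₕ / Σⱼ NⱼSⱼ.
Σ NⱼSⱼ = 21884·5.08 + 9753·11.2 = 220404.32.
n_{D} = 1640·21884·5.08 / 220404.32 = 827.2.

827.2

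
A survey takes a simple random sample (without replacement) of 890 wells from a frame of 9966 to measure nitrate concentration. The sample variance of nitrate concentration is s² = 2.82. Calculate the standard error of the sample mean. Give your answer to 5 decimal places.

0.05372

Under SRS without replacement, Var(ȳ) = (1 − f)·s²/n with f = n/N = 890/9966 = 0.08930363.
Var(ȳ) = (1 − 0.08930363)·2.82/890 = 0.91069637·0.0031685393 = 0.0028855773.
SE(ȳ) = √(0.0028855773) = 0.05372.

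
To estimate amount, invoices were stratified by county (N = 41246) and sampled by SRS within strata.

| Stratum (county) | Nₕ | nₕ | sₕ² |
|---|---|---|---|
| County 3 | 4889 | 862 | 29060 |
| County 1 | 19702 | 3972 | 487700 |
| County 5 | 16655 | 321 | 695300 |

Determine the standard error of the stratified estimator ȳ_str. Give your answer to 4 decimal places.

19.2127

Var(ȳ_str) = Σₕ Wₕ²(1 − fₕ)sₕ²/nₕ with Wₕ = Nₕ/N, N = 41246.
County 3: Wₕ = 0.11853271; term = 0.11853271²·(1 − 0.17631417)·29060/862 = 0.39014526.
County 1: Wₕ = 0.47767056; term = 0.47767056²·(1 − 0.20160390)·487700/3972 = 22.367574.
County 5: Wₕ = 0.40379673; term = 0.40379673²·(1 − 0.01927349)·695300/321 = 346.37035.
Sum = 369.12807.
SE = √(369.12807) = 19.2127.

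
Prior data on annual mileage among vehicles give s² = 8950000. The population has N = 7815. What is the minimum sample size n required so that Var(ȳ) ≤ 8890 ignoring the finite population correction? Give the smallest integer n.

1007

Without fpc, n₀ = s²/D = 8950000/8890 = 1006.7492.
Rounding up, n = 1007.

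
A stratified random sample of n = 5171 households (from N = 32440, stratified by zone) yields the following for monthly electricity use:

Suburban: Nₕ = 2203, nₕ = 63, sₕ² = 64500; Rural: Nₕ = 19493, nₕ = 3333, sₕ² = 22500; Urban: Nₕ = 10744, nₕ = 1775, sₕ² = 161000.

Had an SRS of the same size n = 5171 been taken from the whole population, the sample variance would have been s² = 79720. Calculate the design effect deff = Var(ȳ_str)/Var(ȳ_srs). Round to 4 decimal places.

1.1508

Var(ȳ_str) = Σ Wₕ²(1−fₕ)sₕ²/nₕ with Wₕ = Nₕ/32440:
  Suburban: (2203/32440)²·(1−63/2203)·64500/63 = 4.5865459
  Rural: (19493/32440)²·(1−3333/19493)·22500/3333 = 2.0207173
  Urban: (10744/32440)²·(1−1775/10744)·161000/1775 = 8.3056926
  → Var(ȳ_str) = 14.912956.
Var(ȳ_srs) = (1 − 5171/32440)·79720/5171 = 12.959287.
deff = 14.912956 / 12.959287 = 1.1508.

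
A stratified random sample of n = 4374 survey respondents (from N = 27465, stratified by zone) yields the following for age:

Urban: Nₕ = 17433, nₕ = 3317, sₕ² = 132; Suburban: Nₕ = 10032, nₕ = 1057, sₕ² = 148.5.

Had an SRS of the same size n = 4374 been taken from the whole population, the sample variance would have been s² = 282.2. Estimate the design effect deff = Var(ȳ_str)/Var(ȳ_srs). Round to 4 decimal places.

0.5485

Var(ȳ_str) = Σ Wₕ²(1−fₕ)sₕ²/nₕ with Wₕ = Nₕ/27465:
  Urban: (17433/27465)²·(1−3317/17433)·132/3317 = 0.012982342
  Suburban: (10032/27465)²·(1−1057/10032)·148.5/1057 = 0.016769273
  → Var(ȳ_str) = 0.029751615.
Var(ȳ_srs) = (1 − 4374/27465)·282.2/4374 = 0.054242709.
deff = 0.029751615 / 0.054242709 = 0.5485.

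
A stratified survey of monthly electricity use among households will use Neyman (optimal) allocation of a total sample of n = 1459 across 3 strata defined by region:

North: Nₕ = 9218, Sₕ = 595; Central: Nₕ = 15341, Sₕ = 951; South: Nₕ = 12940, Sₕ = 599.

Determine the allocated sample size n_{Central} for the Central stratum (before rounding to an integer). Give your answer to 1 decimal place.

765.0

Neyman allocation: nₕ = n·NₕSₕ / Σⱼ NⱼSⱼ.
Σ NⱼSⱼ = 9218·595 + 15341·951 + 12940·599 = 2.7825061 × 10^7.
n_{Central} = 1459·15341·951 / (2.7825061 × 10^7) = 765.0.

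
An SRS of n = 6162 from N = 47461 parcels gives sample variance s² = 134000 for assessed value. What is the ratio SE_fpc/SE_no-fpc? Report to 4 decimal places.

0.9328

f = n/N = 6162/47461 = 0.12983292.
SE_no-fpc = √(s²/n) = 4.6632806; SE_fpc = √((1−f)s²/n) = 4.3500363.
Ratio = √(1−f) = 0.93282747.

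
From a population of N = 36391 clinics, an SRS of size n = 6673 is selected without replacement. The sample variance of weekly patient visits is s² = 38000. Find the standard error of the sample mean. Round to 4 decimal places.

Under SRS without replacement, Var(ȳ) = (1 − f)·s²/n with f = n/N = 6673/36391 = 0.18336951.
Var(ȳ) = (1 − 0.18336951)·38000/6673 = 0.81663049·5.6945901 = 4.6503759.
SE(ȳ) = √(4.6503759) = 2.1565.

2.1565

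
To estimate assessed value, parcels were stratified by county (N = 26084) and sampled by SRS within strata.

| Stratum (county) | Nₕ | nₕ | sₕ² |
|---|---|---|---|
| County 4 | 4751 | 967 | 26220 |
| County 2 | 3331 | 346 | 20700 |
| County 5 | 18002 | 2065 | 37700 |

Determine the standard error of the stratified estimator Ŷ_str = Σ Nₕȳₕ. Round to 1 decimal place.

Var(Ŷ_str) = Σₕ Nₕ²(1 − fₕ)sₕ²/nₕ.
County 4: 4751²·(1 − 967/4751)·26220/967 = 4.874638 × 10^8.
County 2: 3331²·(1 − 346/3331)·20700/346 = 5.9485787 × 10^8.
County 5: 18002²·(1 − 2065/18002)·37700/2065 = 5.2377965 × 10^9.
Sum = 6.3201182 × 10^9.
SE = √(6.3201182 × 10^9) = 79499.2.

79499.2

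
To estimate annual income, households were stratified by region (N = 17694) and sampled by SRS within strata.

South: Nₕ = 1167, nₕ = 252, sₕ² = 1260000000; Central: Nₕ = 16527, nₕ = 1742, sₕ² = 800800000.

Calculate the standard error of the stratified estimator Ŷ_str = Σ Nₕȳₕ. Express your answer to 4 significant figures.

1.085 × 10^7

Var(Ŷ_str) = Σₕ Nₕ²(1 − fₕ)sₕ²/nₕ.
South: 1167²·(1 − 252/1167)·1260000000/252 = 5.339025 × 10^12.
Central: 16527²·(1 − 1742/16527)·800800000/1742 = 1.1232884 × 10^14.
Sum = 1.1766787 × 10^14.
SE = √(1.1766787 × 10^14) = 1.085 × 10^7.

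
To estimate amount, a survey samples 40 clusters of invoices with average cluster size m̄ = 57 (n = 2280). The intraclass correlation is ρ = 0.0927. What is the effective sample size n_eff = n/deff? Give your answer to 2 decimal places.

deff = 1 + (57 − 1)·0.0927 = 1 + 5.1912 = 6.1912.
n_eff = 2280 / 6.1912 = 368.26.

368.26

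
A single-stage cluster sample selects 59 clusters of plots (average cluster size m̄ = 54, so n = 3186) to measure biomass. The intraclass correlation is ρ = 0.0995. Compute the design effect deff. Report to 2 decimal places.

6.27

deff = 1 + (54 − 1)·0.0995 = 1 + 5.2735 = 6.2735.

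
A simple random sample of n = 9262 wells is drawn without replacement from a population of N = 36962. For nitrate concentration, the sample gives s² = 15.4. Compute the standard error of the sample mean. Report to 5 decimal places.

0.03530

Under SRS without replacement, Var(ȳ) = (1 − f)·s²/n with f = n/N = 9262/36962 = 0.25058168.
Var(ȳ) = (1 − 0.25058168)·15.4/9262 = 0.74941832·0.0016627078 = 0.0012460637.
SE(ȳ) = √(0.0012460637) = 0.03530.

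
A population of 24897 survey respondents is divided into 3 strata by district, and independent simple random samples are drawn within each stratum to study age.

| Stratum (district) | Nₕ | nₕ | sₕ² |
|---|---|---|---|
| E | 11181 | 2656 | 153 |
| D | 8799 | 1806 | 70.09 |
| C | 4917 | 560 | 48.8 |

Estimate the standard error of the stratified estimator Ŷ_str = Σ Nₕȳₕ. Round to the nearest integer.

Var(Ŷ_str) = Σₕ Nₕ²(1 − fₕ)sₕ²/nₕ.
E: 11181²·(1 − 2656/11181)·153/2656 = 5.490835 × 10^6.
D: 8799²·(1 − 1806/8799)·70.09/1806 = 2.3880046 × 10^6.
C: 4917²·(1 − 560/4917)·48.8/560 = 1.8668936 × 10^6.
Sum = 9.7457332 × 10^6.
SE = √(9.7457332 × 10^6) = 3122.

3122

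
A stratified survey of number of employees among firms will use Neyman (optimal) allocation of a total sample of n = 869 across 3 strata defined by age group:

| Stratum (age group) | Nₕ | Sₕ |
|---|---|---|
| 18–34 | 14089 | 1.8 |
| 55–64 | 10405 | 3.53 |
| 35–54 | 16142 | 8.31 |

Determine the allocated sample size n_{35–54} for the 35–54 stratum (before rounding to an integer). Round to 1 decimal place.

Neyman allocation: nₕ = n·NₕSₕ / Σⱼ NⱼSⱼ.
Σ NⱼSⱼ = 14089·1.8 + 10405·3.53 + 16142·8.31 = 196229.87.
n_{35–54} = 869·16142·8.31 / 196229.87 = 594.0.

594.0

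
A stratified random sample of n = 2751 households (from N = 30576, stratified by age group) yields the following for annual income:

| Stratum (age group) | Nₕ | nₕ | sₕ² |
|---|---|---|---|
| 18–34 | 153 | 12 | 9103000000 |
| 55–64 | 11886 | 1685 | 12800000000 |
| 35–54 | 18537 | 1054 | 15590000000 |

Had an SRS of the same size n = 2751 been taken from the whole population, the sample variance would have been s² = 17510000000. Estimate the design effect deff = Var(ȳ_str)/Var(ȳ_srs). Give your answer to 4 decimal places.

Var(ȳ_str) = Σ Wₕ²(1−fₕ)sₕ²/nₕ with Wₕ = Nₕ/30576:
  18–34: (153/30576)²·(1−12/153)·9103000000/12 = 17504.612
  55–64: (11886/30576)²·(1−1685/11886)·12800000000/1685 = 985206.34
  35–54: (18537/30576)²·(1−1054/18537)·15590000000/1054 = 5.127428 × 10^6
  → Var(ȳ_str) = 6.130139 × 10^6.
Var(ȳ_srs) = (1 − 2751/30576)·17510000000/2751 = 5.7922868 × 10^6.
deff = (6.130139 × 10^6) / (5.7922868 × 10^6) = 1.0583.

1.0583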